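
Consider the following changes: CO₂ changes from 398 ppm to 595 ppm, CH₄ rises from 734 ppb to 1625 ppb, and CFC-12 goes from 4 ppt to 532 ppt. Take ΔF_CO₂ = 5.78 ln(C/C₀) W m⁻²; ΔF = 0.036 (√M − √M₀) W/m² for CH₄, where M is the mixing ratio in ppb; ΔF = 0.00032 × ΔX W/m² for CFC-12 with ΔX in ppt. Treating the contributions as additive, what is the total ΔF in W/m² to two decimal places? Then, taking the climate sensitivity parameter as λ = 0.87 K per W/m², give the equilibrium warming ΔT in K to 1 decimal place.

CO₂: 5.78 × ln(595/398) = 5.78 × ln(1.49497) = 5.78 × 0.40211 = 2.3242 W/m².
CH₄: 0.036 × (√1625 − √734) = 0.036 × (40.3113 − 27.0924) = 0.036 × 13.2189 = 0.4759 W/m².
CFC-12: ΔF = 0.00032 × (532 − 4) = 0.00032 × 528 = 0.1690 W/m².
Total ΔF = 2.3242 + 0.4759 + 0.1690 = 2.9691 W/m².
ΔT = λ ΔF = 0.87 × 2.97 = 2.5839 K.

ΔF = 2.97 W/m²; ΔT = 2.6 K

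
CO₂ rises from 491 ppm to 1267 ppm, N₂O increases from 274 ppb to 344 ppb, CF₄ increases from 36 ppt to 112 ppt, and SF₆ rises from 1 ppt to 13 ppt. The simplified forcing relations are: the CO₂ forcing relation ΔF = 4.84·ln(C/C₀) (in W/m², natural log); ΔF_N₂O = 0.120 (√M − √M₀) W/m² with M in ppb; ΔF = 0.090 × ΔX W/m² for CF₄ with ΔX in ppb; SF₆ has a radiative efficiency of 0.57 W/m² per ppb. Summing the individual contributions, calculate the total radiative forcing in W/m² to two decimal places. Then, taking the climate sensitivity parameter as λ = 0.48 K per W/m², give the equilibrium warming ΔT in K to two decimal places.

CO₂: 4.84 × ln(1267/491) = 4.84 × ln(2.58045) = 4.84 × 0.94796 = 4.5881 W/m².
N₂O: 0.120 × (√344 − √274) = 0.120 × (18.5472 − 16.5529) = 0.120 × 1.9943 = 0.2393 W/m².
CF₄: Δ = 112 − 36 = 76 ppt = 0.076 ppb; ΔF = 0.090 × 0.076 = 0.0068 W/m².
SF₆: Δ = 13 − 1 = 12 ppt = 0.012 ppb; ΔF = 0.57 × 0.012 = 0.0068 W/m².
Total ΔF = 4.5881 + 0.2393 + 0.0068 + 0.0068 = 4.8410 W/m².
ΔT = λ ΔF = 0.48 × 4.84 = 2.3232 K.

ΔF = 4.84 W/m²; ΔT = 2.32 K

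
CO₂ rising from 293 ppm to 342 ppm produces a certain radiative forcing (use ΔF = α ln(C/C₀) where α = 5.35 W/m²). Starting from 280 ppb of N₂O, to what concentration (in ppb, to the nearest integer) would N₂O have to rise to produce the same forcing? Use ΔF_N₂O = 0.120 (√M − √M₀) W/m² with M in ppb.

M ≈ 558 ppb

CO₂ forcing: 5.35 × ln(342/293) = 5.35 × 0.154638 = 0.82731 W/m².
Set 0.120(√M − √280) = 0.82731: √M = 0.82731/0.120 + √280 = 6.8943 + 16.7332 = 23.6275.
M = (23.6275)² = 558.26 ppb.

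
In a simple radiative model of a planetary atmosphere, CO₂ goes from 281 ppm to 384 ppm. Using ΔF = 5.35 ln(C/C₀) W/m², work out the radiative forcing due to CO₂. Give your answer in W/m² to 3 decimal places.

ΔF = 1.671 W/m²

CO₂ absorption bands are partially saturated, so forcing scales with the logarithm of the concentration ratio.
CO₂: 5.35 × ln(384/281) = 5.35 × ln(1.36655) = 5.35 × 0.31229 = 1.6708 W/m².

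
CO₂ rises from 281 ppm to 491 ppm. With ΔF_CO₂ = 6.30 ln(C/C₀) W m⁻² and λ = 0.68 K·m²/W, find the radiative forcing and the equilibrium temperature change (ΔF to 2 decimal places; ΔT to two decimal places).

ΔF = 3.52 W/m²; ΔT = 2.39 K

CO₂: 6.30 × ln(491/281) = 6.30 × ln(1.74733) = 6.30 × 0.55809 = 3.5160 W/m².
ΔT = λ ΔF = 0.68 × 3.52 = 2.3936 K.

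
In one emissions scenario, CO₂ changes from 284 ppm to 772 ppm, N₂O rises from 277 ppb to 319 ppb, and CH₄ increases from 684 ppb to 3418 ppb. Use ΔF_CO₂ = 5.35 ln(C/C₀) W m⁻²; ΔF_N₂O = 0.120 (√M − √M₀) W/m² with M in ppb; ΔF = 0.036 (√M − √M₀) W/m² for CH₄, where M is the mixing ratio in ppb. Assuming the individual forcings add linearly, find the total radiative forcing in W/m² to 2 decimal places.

ΔF = 6.66 W/m²

CO₂: 5.35 × ln(772/284) = 5.35 × ln(2.71831) = 5.35 × 1.00001 = 5.3501 W/m².
N₂O: 0.120 × (√319 − √277) = 0.120 × (17.8606 − 16.6433) = 0.120 × 1.2173 = 0.1461 W/m².
CH₄: 0.036 × (√3418 − √684) = 0.036 × (58.4637 − 26.1534) = 0.036 × 32.3103 = 1.1632 W/m².
Total ΔF = 5.3501 + 0.1461 + 1.1632 = 6.6594 W/m².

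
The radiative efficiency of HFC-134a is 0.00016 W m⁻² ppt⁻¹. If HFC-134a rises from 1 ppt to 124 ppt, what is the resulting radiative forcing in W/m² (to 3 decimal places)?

ΔF = 0.020 W/m²

HFC-134a: ΔF = 0.00016 × (124 − 1) = 0.00016 × 123 = 0.0197 W/m².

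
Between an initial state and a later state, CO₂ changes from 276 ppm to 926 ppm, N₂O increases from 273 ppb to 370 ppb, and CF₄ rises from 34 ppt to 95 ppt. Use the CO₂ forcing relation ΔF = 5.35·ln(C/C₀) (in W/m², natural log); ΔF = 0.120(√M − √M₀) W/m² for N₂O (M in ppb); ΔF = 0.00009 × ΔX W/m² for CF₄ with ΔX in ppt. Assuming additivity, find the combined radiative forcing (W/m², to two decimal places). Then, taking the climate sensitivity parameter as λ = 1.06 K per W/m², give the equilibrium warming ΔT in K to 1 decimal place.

ΔF = 6.81 W/m²; ΔT = 7.2 K

CO₂: 5.35 × ln(926/276) = 5.35 × ln(3.35507) = 5.35 × 1.21047 = 6.4760 W/m².
N₂O: 0.120 × (√370 − √273) = 0.120 × (19.2354 − 16.5227) = 0.120 × 2.7127 = 0.3255 W/m².
CF₄: ΔF = 0.00009 × (95 − 34) = 0.00009 × 61 = 0.0055 W/m².
Total ΔF = 6.4760 + 0.3255 + 0.0055 = 6.8070 W/m².
ΔT = λ ΔF = 1.06 × 6.81 = 7.2186 K.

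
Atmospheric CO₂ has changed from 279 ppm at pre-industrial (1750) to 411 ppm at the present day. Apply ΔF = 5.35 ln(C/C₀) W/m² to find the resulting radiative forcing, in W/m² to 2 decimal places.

CO₂: 5.35 × ln(411/279) = 5.35 × ln(1.47312) = 5.35 × 0.38738 = 2.0725 W/m².

ΔF = 2.07 W/m²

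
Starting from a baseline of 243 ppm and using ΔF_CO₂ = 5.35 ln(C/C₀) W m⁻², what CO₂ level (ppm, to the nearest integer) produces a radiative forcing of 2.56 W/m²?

Set 5.35 ln(C/243) = 2.56, so ln(C/243) = 2.56/5.35 = 0.47850.
Then C/243 = e^0.47850 = 1.61365, giving C = 243 × 1.61365 = 392.12 ppm.

C ≈ 392 ppm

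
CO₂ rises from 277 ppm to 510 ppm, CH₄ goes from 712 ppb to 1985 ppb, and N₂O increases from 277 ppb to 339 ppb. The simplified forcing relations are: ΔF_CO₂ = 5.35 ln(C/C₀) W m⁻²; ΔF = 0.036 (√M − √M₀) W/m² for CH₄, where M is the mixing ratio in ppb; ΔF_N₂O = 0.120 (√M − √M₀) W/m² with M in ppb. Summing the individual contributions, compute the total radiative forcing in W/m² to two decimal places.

CO₂: 5.35 × ln(510/277) = 5.35 × ln(1.84116) = 5.35 × 0.61040 = 3.2656 W/m².
CH₄: 0.036 × (√1985 − √712) = 0.036 × (44.5533 − 26.6833) = 0.036 × 17.8700 = 0.6433 W/m².
N₂O: 0.120 × (√339 − √277) = 0.120 × (18.4120 − 16.6433) = 0.120 × 1.7687 = 0.2122 W/m².
Total ΔF = 3.2656 + 0.6433 + 0.2122 = 4.1211 W/m².

ΔF = 4.12 W/m²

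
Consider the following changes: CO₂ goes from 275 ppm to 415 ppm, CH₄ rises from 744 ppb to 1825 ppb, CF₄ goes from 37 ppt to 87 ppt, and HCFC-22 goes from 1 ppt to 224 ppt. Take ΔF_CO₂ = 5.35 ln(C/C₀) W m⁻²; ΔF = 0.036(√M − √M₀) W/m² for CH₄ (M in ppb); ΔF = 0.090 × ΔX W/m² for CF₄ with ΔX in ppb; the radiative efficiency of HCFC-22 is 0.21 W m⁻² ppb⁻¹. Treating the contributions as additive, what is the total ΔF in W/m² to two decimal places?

CO₂: 5.35 × ln(415/275) = 5.35 × ln(1.50909) = 5.35 × 0.41151 = 2.2016 W/m².
CH₄: 0.036 × (√1825 − √744) = 0.036 × (42.7200 − 27.2764) = 0.036 × 15.4436 = 0.5560 W/m².
CF₄: Δ = 87 − 37 = 50 ppt = 0.050 ppb; ΔF = 0.090 × 0.050 = 0.0045 W/m².
HCFC-22: Δ = 224 − 1 = 223 ppt = 0.223 ppb; ΔF = 0.21 × 0.223 = 0.0468 W/m².
Total ΔF = 2.2016 + 0.5560 + 0.0045 + 0.0468 = 2.8089 W/m².

ΔF = 2.81 W/m²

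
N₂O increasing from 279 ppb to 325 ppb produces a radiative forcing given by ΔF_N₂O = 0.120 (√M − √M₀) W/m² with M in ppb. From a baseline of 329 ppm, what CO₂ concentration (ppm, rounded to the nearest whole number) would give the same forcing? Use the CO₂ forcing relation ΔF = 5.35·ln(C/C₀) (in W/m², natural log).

N₂O forcing: 0.120 × (√325 − √279) = 0.120 × (18.0278 − 16.7033) = 0.120 × 1.3245 = 0.15894 W/m².
Set 5.35 ln(C/329) = 0.15894: ln(C/329) = 0.15894/5.35 = 0.02971, so C = 329 × e^0.02971 = 329 × 1.03016 = 338.92 ppm.

C ≈ 339 ppm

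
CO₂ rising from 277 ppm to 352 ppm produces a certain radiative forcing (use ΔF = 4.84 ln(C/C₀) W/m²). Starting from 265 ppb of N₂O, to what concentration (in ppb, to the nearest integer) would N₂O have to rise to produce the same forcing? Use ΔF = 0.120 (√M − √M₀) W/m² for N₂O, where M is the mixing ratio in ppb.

M ≈ 673 ppb

CO₂ forcing: 4.84 × ln(352/277) = 4.84 × 0.239614 = 1.15973 W/m².
Set 0.120(√M − √265) = 1.15973: √M = 1.15973/0.120 + √265 = 9.6644 + 16.2788 = 25.9432.
M = (25.9432)² = 673.05 ppb.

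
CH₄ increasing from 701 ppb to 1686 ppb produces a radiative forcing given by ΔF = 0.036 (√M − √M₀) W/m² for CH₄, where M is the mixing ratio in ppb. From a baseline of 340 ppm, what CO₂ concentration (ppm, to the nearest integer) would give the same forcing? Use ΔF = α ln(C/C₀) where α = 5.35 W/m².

C ≈ 375 ppm

CH₄ forcing: 0.036 × (√1686 − √701) = 0.036 × (41.0609 − 26.4764) = 0.036 × 14.5845 = 0.52504 W/m².
Set 5.35 ln(C/340) = 0.52504: ln(C/340) = 0.52504/5.35 = 0.09814, so C = 340 × e^0.09814 = 340 × 1.10312 = 375.06 ppm.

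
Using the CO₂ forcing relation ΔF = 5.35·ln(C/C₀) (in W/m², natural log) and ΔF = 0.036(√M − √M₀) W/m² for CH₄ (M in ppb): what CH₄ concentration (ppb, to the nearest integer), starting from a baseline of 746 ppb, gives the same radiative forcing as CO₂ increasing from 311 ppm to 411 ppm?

CO₂ forcing: 5.35 × ln(411/311) = 5.35 × 0.278800 = 1.49158 W/m².
Set 0.036(√M − √746) = 1.49158: √M = 1.49158/0.036 + √746 = 41.4328 + 27.3130 = 68.7458.
M = (68.7458)² = 4725.99 ppb.

M ≈ 4726 ppb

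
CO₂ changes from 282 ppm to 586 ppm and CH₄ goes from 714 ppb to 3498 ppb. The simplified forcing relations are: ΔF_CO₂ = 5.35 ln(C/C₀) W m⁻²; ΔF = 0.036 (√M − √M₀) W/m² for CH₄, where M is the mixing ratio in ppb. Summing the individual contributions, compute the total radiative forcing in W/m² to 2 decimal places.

ΔF = 5.08 W/m²

CO₂: 5.35 × ln(586/282) = 5.35 × ln(2.07801) = 5.35 × 0.73141 = 3.9130 W/m².
CH₄: 0.036 × (√3498 − √714) = 0.036 × (59.1439 − 26.7208) = 0.036 × 32.4231 = 1.1672 W/m².
Total ΔF = 3.9130 + 1.1672 = 5.0802 W/m².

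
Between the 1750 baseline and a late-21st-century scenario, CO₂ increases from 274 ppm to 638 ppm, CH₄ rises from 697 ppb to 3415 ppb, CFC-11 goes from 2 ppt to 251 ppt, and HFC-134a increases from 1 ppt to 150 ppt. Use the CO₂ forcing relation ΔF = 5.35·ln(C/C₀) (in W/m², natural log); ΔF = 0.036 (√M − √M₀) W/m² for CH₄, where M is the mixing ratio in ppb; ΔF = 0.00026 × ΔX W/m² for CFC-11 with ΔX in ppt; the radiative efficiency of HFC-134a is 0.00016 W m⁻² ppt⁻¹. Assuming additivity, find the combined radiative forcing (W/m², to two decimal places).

CO₂: 5.35 × ln(638/274) = 5.35 × ln(2.32847) = 5.35 × 0.84521 = 4.5219 W/m².
CH₄: 0.036 × (√3415 − √697) = 0.036 × (58.4380 − 26.4008) = 0.036 × 32.0372 = 1.1533 W/m².
CFC-11: ΔF = 0.00026 × (251 − 2) = 0.00026 × 249 = 0.0647 W/m².
HFC-134a: ΔF = 0.00016 × (150 − 1) = 0.00016 × 149 = 0.0238 W/m².
Total ΔF = 4.5219 + 1.1533 + 0.0647 + 0.0238 = 5.7637 W/m².

ΔF = 5.76 W/m²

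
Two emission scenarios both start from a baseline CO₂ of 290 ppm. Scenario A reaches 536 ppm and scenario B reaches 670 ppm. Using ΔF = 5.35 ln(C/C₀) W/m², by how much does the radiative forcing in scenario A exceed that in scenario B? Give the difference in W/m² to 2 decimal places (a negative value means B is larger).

ΔF_A − ΔF_B = -1.19 W/m²

ΔF_A = 5.35 ln(536/290) = 5.35 × 0.61425 = 3.2862 W/m².
ΔF_B = 5.35 ln(670/290) = 5.35 × 0.83740 = 4.4801 W/m².
Difference: 3.2862 − 4.4801 = -1.1939 W/m².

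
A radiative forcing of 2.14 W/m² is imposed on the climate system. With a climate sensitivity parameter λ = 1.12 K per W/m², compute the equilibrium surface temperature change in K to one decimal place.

ΔT = λ ΔF = 1.12 × 2.14 = 2.3968 K.

ΔT = 2.4 K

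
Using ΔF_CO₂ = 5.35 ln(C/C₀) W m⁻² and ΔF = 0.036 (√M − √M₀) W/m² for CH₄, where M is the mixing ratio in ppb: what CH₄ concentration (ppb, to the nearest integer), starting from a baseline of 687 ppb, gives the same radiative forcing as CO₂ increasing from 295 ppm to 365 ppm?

M ≈ 3347 ppb

CO₂ forcing: 5.35 × ln(365/295) = 5.35 × 0.212922 = 1.13913 W/m².
Set 0.036(√M − √687) = 1.13913: √M = 1.13913/0.036 + √687 = 31.6425 + 26.2107 = 57.8532.
M = (57.8532)² = 3346.99 ppb.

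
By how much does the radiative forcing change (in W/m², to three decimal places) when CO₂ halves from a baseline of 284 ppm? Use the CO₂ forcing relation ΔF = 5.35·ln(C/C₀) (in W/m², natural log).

Because the forcing depends only on the ratio C/C₀, the initial concentration does not enter.
ΔF = 5.35 × ln(0.5) = 5.35 × -0.69315 = -3.7084 W/m².

ΔF = -3.708 W/m²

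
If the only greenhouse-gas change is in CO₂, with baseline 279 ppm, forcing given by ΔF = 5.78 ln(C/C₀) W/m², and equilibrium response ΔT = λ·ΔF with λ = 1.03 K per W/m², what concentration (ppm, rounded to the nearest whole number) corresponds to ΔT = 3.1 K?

C ≈ 470 ppm

Required forcing: ΔF = ΔT/λ = 3.1/1.03 = 3.0097 W/m².
Then ln(C/279) = ΔF/5.78 = 3.0097/5.78 = 0.52071.
So C = 279 × e^0.52071 = 279 × 1.68322 = 469.62 ppm.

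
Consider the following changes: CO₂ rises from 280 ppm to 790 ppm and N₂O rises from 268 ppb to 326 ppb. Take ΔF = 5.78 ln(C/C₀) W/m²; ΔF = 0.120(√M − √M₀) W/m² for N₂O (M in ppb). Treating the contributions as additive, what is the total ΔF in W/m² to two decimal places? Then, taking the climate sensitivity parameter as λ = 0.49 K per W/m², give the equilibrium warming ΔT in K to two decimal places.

ΔF = 6.20 W/m²; ΔT = 3.04 K

CO₂: 5.78 × ln(790/280) = 5.78 × ln(2.82143) = 5.78 × 1.03724 = 5.9952 W/m².
N₂O: 0.120 × (√326 − √268) = 0.120 × (18.0555 − 16.3707) = 0.120 × 1.6848 = 0.2022 W/m².
Total ΔF = 5.9952 + 0.2022 = 6.1974 W/m².
ΔT = λ ΔF = 0.49 × 6.20 = 3.0380 K.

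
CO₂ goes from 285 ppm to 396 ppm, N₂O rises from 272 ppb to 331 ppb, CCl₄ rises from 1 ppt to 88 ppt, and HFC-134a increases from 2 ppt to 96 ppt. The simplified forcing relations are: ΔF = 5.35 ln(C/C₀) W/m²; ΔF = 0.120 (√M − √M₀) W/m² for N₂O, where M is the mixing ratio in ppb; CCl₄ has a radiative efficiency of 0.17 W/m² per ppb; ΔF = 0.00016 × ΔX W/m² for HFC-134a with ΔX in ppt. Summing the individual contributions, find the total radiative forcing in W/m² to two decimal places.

ΔF = 1.99 W/m²

CO₂: 5.35 × ln(396/285) = 5.35 × ln(1.38947) = 5.35 × 0.32892 = 1.7597 W/m².
N₂O: 0.120 × (√331 − √272) = 0.120 × (18.1934 − 16.4924) = 0.120 × 1.7010 = 0.2041 W/m².
CCl₄: Δ = 88 − 1 = 87 ppt = 0.087 ppb; ΔF = 0.17 × 0.087 = 0.0148 W/m².
HFC-134a: ΔF = 0.00016 × (96 − 2) = 0.00016 × 94 = 0.0150 W/m².
Total ΔF = 1.7597 + 0.2041 + 0.0148 + 0.0150 = 1.9936 W/m².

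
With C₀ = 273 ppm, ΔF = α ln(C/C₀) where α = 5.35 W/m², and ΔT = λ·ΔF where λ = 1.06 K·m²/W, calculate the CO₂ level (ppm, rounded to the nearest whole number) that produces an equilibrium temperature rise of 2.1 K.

Required forcing: ΔF = ΔT/λ = 2.1/1.06 = 1.9811 W/m².
Then ln(C/273) = ΔF/5.35 = 1.9811/5.35 = 0.37030.
So C = 273 × e^0.37030 = 273 × 1.44817 = 395.35 ppm.

C ≈ 395 ppm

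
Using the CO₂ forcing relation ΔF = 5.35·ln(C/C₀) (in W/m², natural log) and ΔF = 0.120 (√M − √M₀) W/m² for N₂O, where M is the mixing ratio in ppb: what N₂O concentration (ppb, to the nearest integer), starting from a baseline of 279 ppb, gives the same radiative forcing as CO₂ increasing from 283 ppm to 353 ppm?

CO₂ forcing: 5.35 × ln(353/283) = 5.35 × 0.221021 = 1.18246 W/m².
Set 0.120(√M − √279) = 1.18246: √M = 1.18246/0.120 + √279 = 9.8538 + 16.7033 = 26.5571.
M = (26.5571)² = 705.28 ppb.

M ≈ 705 ppb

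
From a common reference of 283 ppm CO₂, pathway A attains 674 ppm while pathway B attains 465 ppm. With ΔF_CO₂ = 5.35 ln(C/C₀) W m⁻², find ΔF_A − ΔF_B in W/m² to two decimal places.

ΔF_A = 5.35 ln(674/283) = 5.35 × 0.86778 = 4.6426 W/m².
ΔF_B = 5.35 ln(465/283) = 5.35 × 0.49659 = 2.6568 W/m².
Difference: 4.6426 − 2.6568 = 1.9858 W/m².

ΔF_A − ΔF_B = 1.99 W/m²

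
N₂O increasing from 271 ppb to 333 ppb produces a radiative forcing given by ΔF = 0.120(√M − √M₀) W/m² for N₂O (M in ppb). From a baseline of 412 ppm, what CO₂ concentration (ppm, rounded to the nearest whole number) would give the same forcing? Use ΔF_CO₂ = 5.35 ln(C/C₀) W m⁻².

N₂O forcing: 0.120 × (√333 − √271) = 0.120 × (18.2483 − 16.4621) = 0.120 × 1.7862 = 0.21434 W/m².
Set 5.35 ln(C/412) = 0.21434: ln(C/412) = 0.21434/5.35 = 0.04006, so C = 412 × e^0.04006 = 412 × 1.04087 = 428.84 ppm.

C ≈ 429 ppm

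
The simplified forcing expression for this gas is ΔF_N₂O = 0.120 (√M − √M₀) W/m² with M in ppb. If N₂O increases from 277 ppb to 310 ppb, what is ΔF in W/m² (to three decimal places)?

ΔF = 0.116 W/m²

N₂O: 0.120 × (√310 − √277) = 0.120 × (17.6068 − 16.6433) = 0.120 × 0.9635 = 0.1156 W/m².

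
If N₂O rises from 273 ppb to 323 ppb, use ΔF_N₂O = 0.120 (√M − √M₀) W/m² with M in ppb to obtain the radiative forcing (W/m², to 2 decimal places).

ΔF = 0.17 W/m²

N₂O: 0.120 × (√323 − √273) = 0.120 × (17.9722 − 16.5227) = 0.120 × 1.4495 = 0.1739 W/m².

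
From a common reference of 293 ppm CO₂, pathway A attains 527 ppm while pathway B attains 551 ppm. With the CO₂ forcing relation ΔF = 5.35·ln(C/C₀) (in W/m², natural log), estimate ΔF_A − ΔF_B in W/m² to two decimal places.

ΔF_A = 5.35 ln(527/293) = 5.35 × 0.58703 = 3.1406 W/m².
ΔF_B = 5.35 ln(551/293) = 5.35 × 0.63156 = 3.3788 W/m².
Difference: 3.1406 − 3.3788 = -0.2382 W/m².

ΔF_A − ΔF_B = -0.24 W/m²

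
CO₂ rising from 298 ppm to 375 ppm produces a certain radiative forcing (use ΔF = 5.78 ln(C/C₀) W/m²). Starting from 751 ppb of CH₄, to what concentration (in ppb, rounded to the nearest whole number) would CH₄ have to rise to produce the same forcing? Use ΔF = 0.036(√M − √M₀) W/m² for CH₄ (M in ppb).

CO₂ forcing: 5.78 × ln(375/298) = 5.78 × 0.229833 = 1.32843 W/m².
Set 0.036(√M − √751) = 1.32843: √M = 1.32843/0.036 + √751 = 36.9008 + 27.4044 = 64.3052.
M = (64.3052)² = 4135.16 ppb.

M ≈ 4135 ppb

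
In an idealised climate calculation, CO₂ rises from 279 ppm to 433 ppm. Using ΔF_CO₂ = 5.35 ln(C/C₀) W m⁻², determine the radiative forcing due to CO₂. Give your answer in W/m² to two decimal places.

CO₂: 5.35 × ln(433/279) = 5.35 × ln(1.55197) = 5.35 × 0.43953 = 2.3515 W/m².

ΔF = 2.35 W/m²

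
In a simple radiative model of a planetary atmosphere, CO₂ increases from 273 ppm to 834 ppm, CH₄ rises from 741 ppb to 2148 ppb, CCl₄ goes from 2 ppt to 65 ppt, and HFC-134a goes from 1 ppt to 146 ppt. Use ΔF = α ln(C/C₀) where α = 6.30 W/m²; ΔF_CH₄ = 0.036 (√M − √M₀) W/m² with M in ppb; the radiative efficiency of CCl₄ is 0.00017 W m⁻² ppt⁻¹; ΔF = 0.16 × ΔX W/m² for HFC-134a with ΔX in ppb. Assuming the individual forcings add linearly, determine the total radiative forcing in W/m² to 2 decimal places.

CO₂: 6.30 × ln(834/273) = 6.30 × ln(3.05495) = 6.30 × 1.11676 = 7.0356 W/m².
CH₄: 0.036 × (√2148 − √741) = 0.036 × (46.3465 − 27.2213) = 0.036 × 19.1252 = 0.6885 W/m².
CCl₄: ΔF = 0.00017 × (65 − 2) = 0.00017 × 63 = 0.0107 W/m².
HFC-134a: Δ = 146 − 1 = 145 ppt = 0.145 ppb; ΔF = 0.16 × 0.145 = 0.0232 W/m².
Total ΔF = 7.0356 + 0.6885 + 0.0107 + 0.0232 = 7.7580 W/m².

ΔF = 7.76 W/m²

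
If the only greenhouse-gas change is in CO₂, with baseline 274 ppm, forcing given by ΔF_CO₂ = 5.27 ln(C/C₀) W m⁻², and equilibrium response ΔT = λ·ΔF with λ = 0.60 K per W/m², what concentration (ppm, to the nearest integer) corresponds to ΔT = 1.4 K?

Required forcing: ΔF = ΔT/λ = 1.4/0.60 = 2.3333 W/m².
Then ln(C/274) = ΔF/5.27 = 2.3333/5.27 = 0.44275.
So C = 274 × e^0.44275 = 274 × 1.55698 = 426.61 ppm.

C ≈ 427 ppm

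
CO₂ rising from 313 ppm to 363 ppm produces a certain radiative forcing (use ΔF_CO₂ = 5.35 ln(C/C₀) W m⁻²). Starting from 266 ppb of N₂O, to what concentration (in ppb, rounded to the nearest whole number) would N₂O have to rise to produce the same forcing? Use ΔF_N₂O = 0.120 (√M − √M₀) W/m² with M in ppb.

CO₂ forcing: 5.35 × ln(363/313) = 5.35 × 0.148200 = 0.79287 W/m².
Set 0.120(√M − √266) = 0.79287: √M = 0.79287/0.120 + √266 = 6.6073 + 16.3095 = 22.9168.
M = (22.9168)² = 525.18 ppb.

M ≈ 525 ppb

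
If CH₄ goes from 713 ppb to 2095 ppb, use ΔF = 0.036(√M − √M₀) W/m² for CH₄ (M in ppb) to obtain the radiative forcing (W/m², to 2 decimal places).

ΔF = 0.69 W/m²

CH₄: 0.036 × (√2095 − √713) = 0.036 × (45.7712 − 26.7021) = 0.036 × 19.0691 = 0.6865 W/m².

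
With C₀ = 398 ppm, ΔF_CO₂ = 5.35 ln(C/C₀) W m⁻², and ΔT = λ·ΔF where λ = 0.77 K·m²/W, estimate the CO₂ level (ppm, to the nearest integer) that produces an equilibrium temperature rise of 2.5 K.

C ≈ 730 ppm

Required forcing: ΔF = ΔT/λ = 2.5/0.77 = 3.2468 W/m².
Then ln(C/398) = ΔF/5.35 = 3.2468/5.35 = 0.60688.
So C = 398 × e^0.60688 = 398 × 1.83470 = 730.21 ppm.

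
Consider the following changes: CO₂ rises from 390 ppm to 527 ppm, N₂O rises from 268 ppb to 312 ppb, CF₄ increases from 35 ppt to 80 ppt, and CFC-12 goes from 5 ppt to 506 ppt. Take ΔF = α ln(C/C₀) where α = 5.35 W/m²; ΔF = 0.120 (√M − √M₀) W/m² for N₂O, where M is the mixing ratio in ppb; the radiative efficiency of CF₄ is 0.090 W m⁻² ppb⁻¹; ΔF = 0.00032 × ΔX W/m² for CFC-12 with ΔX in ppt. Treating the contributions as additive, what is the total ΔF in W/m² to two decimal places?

CO₂: 5.35 × ln(527/390) = 5.35 × ln(1.35128) = 5.35 × 0.30105 = 1.6106 W/m².
N₂O: 0.120 × (√312 − √268) = 0.120 × (17.6635 − 16.3707) = 0.120 × 1.2928 = 0.1551 W/m².
CF₄: Δ = 80 − 35 = 45 ppt = 0.045 ppb; ΔF = 0.090 × 0.045 = 0.0041 W/m².
CFC-12: ΔF = 0.00032 × (506 − 5) = 0.00032 × 501 = 0.1603 W/m².
Total ΔF = 1.6106 + 0.1551 + 0.0041 + 0.1603 = 1.9301 W/m².

ΔF = 1.93 W/m²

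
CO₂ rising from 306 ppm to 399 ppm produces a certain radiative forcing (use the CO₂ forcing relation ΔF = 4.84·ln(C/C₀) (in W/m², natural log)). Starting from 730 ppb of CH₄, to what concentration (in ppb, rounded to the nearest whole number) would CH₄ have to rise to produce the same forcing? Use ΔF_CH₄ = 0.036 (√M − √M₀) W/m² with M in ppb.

M ≈ 3931 ppb

CO₂ forcing: 4.84 × ln(399/306) = 4.84 × 0.265376 = 1.28442 W/m².
Set 0.036(√M − √730) = 1.28442: √M = 1.28442/0.036 + √730 = 35.6783 + 27.0185 = 62.6968.
M = (62.6968)² = 3930.89 ppb.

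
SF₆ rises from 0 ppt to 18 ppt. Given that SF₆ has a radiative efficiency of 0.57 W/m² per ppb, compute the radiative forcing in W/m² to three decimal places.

SF₆: Δ = 18 − 0 = 18 ppt = 0.018 ppb; ΔF = 0.57 × 0.018 = 0.0103 W/m².

ΔF = 0.010 W/m²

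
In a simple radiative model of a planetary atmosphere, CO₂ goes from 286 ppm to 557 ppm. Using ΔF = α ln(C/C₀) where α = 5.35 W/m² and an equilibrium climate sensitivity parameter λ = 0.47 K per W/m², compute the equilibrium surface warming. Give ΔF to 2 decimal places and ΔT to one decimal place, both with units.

CO₂: 5.35 × ln(557/286) = 5.35 × ln(1.94755) = 5.35 × 0.66657 = 3.5661 W/m².
ΔT = λ ΔF = 0.47 × 3.57 = 1.6779 K.

ΔF = 3.57 W/m²; ΔT = 1.7 K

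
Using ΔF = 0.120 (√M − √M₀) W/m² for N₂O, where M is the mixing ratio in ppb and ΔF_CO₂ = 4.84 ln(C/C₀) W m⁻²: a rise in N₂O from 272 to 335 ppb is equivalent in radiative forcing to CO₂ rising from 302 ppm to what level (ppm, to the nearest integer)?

C ≈ 316 ppm

N₂O forcing: 0.120 × (√335 − √272) = 0.120 × (18.3030 − 16.4924) = 0.120 × 1.8106 = 0.21727 W/m².
Set 4.84 ln(C/302) = 0.21727: ln(C/302) = 0.21727/4.84 = 0.04489, so C = 302 × e^0.04489 = 302 × 1.04591 = 315.86 ppm.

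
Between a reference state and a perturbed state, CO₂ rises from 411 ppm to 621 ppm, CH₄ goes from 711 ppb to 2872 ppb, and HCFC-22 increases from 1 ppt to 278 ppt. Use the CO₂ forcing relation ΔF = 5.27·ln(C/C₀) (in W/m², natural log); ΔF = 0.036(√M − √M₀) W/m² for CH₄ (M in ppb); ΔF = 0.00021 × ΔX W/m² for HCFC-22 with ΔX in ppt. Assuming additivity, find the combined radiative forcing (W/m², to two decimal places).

CO₂: 5.27 × ln(621/411) = 5.27 × ln(1.51095) = 5.27 × 0.41274 = 2.1751 W/m².
CH₄: 0.036 × (√2872 − √711) = 0.036 × (53.5910 − 26.6646) = 0.036 × 26.9264 = 0.9694 W/m².
HCFC-22: ΔF = 0.00021 × (278 − 1) = 0.00021 × 277 = 0.0582 W/m².
Total ΔF = 2.1751 + 0.9694 + 0.0582 = 3.2027 W/m².

ΔF = 3.20 W/m²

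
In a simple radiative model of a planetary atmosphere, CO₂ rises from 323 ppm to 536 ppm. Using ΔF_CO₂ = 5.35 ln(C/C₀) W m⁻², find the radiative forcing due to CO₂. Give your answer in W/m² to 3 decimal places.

ΔF = 2.710 W/m²

CO₂: 5.35 × ln(536/323) = 5.35 × ln(1.65944) = 5.35 × 0.50648 = 2.7097 W/m².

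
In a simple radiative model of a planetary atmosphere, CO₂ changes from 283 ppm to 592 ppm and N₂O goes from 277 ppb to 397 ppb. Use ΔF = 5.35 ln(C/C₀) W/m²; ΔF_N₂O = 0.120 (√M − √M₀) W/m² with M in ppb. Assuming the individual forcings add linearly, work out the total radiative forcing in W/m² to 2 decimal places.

ΔF = 4.34 W/m²

CO₂: 5.35 × ln(592/283) = 5.35 × ln(2.09187) = 5.35 × 0.73806 = 3.9486 W/m².
N₂O: 0.120 × (√397 − √277) = 0.120 × (19.9249 − 16.6433) = 0.120 × 3.2816 = 0.3938 W/m².
Total ΔF = 3.9486 + 0.3938 = 4.3424 W/m².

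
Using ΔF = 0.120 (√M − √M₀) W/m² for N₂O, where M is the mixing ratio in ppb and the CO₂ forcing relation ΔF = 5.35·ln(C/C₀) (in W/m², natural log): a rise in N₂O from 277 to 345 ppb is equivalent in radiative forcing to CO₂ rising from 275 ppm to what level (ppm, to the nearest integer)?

N₂O forcing: 0.120 × (√345 − √277) = 0.120 × (18.5742 − 16.6433) = 0.120 × 1.9309 = 0.23171 W/m².
Set 5.35 ln(C/275) = 0.23171: ln(C/275) = 0.23171/5.35 = 0.04331, so C = 275 × e^0.04331 = 275 × 1.04426 = 287.17 ppm.

C ≈ 287 ppm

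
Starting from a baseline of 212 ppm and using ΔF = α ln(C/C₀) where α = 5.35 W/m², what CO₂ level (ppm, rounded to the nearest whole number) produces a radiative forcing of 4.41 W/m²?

C ≈ 483 ppm

Set 5.35 ln(C/212) = 4.41, so ln(C/212) = 4.41/5.35 = 0.82430.
Then C/212 = e^0.82430 = 2.28028, giving C = 212 × 2.28028 = 483.42 ppm.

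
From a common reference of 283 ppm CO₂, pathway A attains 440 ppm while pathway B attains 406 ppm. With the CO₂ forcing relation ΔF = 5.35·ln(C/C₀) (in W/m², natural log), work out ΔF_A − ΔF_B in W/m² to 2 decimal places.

ΔF_A = 5.35 ln(440/283) = 5.35 × 0.44133 = 2.3611 W/m².
ΔF_B = 5.35 ln(406/283) = 5.35 × 0.36091 = 1.9309 W/m².
Difference: 2.3611 − 1.9309 = 0.4302 W/m².
(Equivalently, ΔF_A − ΔF_B = 5.35 ln(440/406) = 5.35 × 0.08042 = 0.4302 W/m².)

ΔF_A − ΔF_B = 0.43 W/m²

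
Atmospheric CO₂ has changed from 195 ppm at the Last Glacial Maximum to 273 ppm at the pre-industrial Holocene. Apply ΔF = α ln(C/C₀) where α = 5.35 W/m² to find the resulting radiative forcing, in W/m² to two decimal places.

ΔF = 1.80 W/m²

CO₂ absorption bands are partially saturated, so forcing scales with the logarithm of the concentration ratio.
CO₂: 5.35 × ln(273/195) = 5.35 × ln(1.40000) = 5.35 × 0.33647 = 1.8001 W/m².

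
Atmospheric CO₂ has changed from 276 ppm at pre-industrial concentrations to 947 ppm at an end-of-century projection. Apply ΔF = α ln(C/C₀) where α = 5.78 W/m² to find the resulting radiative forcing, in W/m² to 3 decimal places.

CO₂: 5.78 × ln(947/276) = 5.78 × ln(3.43116) = 5.78 × 1.23290 = 7.1262 W/m².

ΔF = 7.126 W/m²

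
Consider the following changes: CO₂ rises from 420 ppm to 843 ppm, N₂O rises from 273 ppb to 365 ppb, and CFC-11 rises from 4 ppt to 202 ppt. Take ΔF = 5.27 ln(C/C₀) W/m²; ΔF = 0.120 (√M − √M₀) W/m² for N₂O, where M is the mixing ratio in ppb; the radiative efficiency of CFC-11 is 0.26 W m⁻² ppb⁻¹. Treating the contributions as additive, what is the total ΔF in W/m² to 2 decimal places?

CO₂: 5.27 × ln(843/420) = 5.27 × ln(2.00714) = 5.27 × 0.69671 = 3.6717 W/m².
N₂O: 0.120 × (√365 − √273) = 0.120 × (19.1050 − 16.5227) = 0.120 × 2.5823 = 0.3099 W/m².
CFC-11: Δ = 202 − 4 = 198 ppt = 0.198 ppb; ΔF = 0.26 × 0.198 = 0.0515 W/m².
Total ΔF = 3.6717 + 0.3099 + 0.0515 = 4.0331 W/m².

ΔF = 4.03 W/m²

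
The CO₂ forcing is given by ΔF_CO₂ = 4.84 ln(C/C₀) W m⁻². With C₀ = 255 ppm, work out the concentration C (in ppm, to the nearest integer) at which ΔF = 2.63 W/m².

Set 4.84 ln(C/255) = 2.63, so ln(C/255) = 2.63/4.84 = 0.54339.
Then C/255 = e^0.54339 = 1.72183, giving C = 255 × 1.72183 = 439.07 ppm.

C ≈ 439 ppm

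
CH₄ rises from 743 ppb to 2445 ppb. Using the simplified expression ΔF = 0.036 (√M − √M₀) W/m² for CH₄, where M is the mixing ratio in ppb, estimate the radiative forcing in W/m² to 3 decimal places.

CH₄: 0.036 × (√2445 − √743) = 0.036 × (49.4469 − 27.2580) = 0.036 × 22.1889 = 0.7988 W/m².

ΔF = 0.799 W/m²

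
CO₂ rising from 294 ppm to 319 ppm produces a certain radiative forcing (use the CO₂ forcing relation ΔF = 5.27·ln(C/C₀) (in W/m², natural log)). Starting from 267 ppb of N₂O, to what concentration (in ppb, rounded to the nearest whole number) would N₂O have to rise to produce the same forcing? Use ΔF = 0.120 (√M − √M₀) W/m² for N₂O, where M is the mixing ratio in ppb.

M ≈ 397 ppb

CO₂ forcing: 5.27 × ln(319/294) = 5.27 × 0.081611 = 0.43009 W/m².
Set 0.120(√M − √267) = 0.43009: √M = 0.43009/0.120 + √267 = 3.5841 + 16.3401 = 19.9242.
M = (19.9242)² = 396.97 ppb.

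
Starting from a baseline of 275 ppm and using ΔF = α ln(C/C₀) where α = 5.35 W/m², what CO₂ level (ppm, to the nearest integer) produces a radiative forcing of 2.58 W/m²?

C ≈ 445 ppm

Set 5.35 ln(C/275) = 2.58, so ln(C/275) = 2.58/5.35 = 0.48224.
Then C/275 = e^0.48224 = 1.61970, giving C = 275 × 1.61970 = 445.42 ppm.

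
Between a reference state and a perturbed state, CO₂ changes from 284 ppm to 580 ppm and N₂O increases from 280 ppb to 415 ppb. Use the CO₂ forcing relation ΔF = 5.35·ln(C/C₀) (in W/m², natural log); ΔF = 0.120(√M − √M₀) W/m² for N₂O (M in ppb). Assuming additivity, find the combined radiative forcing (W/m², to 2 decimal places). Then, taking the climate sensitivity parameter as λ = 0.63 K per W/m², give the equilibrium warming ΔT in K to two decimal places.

ΔF = 4.26 W/m²; ΔT = 2.68 K

CO₂: 5.35 × ln(580/284) = 5.35 × ln(2.04225) = 5.35 × 0.71405 = 3.8202 W/m².
N₂O: 0.120 × (√415 − √280) = 0.120 × (20.3715 − 16.7332) = 0.120 × 3.6383 = 0.4366 W/m².
Total ΔF = 3.8202 + 0.4366 = 4.2568 W/m².
ΔT = λ ΔF = 0.63 × 4.26 = 2.6838 K.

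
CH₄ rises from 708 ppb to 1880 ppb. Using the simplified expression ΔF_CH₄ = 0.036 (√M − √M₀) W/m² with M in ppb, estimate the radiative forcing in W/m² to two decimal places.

CH₄: 0.036 × (√1880 − √708) = 0.036 × (43.3590 − 26.6083) = 0.036 × 16.7507 = 0.6030 W/m².

ΔF = 0.60 W/m²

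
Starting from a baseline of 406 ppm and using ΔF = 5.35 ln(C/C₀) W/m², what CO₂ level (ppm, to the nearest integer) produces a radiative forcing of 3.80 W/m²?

C ≈ 826 ppm

Set 5.35 ln(C/406) = 3.80, so ln(C/406) = 3.80/5.35 = 0.71028.
Then C/406 = e^0.71028 = 2.03456, giving C = 406 × 2.03456 = 826.03 ppm.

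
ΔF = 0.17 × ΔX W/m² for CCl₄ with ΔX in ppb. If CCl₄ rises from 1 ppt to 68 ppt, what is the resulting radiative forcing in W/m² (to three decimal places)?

CCl₄: Δ = 68 − 1 = 67 ppt = 0.067 ppb; ΔF = 0.17 × 0.067 = 0.0114 W/m².

ΔF = 0.011 W/m²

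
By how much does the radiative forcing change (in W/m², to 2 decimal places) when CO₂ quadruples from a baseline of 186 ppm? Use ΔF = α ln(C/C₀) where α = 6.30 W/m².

Because the forcing depends only on the ratio C/C₀, the initial concentration does not enter.
ΔF = 6.30 × ln(4) = 6.30 × 1.38629 = 8.7336 W/m².

ΔF = 8.73 W/m²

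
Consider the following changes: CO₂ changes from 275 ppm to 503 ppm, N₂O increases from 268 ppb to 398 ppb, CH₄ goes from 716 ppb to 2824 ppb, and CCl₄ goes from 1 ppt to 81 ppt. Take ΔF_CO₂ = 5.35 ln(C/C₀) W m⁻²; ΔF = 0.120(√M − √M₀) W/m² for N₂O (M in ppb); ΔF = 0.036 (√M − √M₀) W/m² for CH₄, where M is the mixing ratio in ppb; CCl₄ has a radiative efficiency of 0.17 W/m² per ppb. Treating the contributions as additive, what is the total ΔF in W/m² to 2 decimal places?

CO₂: 5.35 × ln(503/275) = 5.35 × ln(1.82909) = 5.35 × 0.60382 = 3.2304 W/m².
N₂O: 0.120 × (√398 − √268) = 0.120 × (19.9499 − 16.3707) = 0.120 × 3.5792 = 0.4295 W/m².
CH₄: 0.036 × (√2824 − √716) = 0.036 × (53.1413 − 26.7582) = 0.036 × 26.3831 = 0.9498 W/m².
CCl₄: Δ = 81 − 1 = 80 ppt = 0.080 ppb; ΔF = 0.17 × 0.080 = 0.0136 W/m².
Total ΔF = 3.2304 + 0.4295 + 0.9498 + 0.0136 = 4.6233 W/m².

ΔF = 4.62 W/m²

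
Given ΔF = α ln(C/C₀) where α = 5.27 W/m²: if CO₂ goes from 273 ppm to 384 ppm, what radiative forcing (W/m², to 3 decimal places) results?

ΔF = 1.798 W/m²

CO₂ absorption bands are partially saturated, so forcing scales with the logarithm of the concentration ratio.
CO₂: 5.27 × ln(384/273) = 5.27 × ln(1.40659) = 5.27 × 0.34117 = 1.7980 W/m².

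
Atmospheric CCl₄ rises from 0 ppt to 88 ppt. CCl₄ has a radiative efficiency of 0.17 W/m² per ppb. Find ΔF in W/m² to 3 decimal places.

ΔF = 0.015 W/m²

CCl₄: Δ = 88 − 0 = 88 ppt = 0.088 ppb; ΔF = 0.17 × 0.088 = 0.0150 W/m².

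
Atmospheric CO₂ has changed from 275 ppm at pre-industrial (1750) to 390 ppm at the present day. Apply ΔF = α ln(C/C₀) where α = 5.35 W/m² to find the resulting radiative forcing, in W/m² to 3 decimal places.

CO₂ absorption bands are partially saturated, so forcing scales with the logarithm of the concentration ratio.
CO₂: 5.35 × ln(390/275) = 5.35 × ln(1.41818) = 5.35 × 0.34937 = 1.8691 W/m².

ΔF = 1.869 W/m²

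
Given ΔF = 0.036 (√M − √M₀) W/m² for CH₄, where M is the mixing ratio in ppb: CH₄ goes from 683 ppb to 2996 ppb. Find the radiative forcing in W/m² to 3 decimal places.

CH₄: 0.036 × (√2996 − √683) = 0.036 × (54.7357 − 26.1343) = 0.036 × 28.6014 = 1.0297 W/m².

ΔF = 1.030 W/m²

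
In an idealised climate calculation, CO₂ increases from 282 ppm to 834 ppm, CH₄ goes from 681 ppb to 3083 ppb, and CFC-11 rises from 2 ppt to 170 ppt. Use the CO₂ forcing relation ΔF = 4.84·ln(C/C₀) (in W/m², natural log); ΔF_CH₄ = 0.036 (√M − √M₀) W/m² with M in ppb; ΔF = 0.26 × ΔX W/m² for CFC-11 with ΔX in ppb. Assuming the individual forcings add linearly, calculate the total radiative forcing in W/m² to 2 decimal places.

CO₂: 4.84 × ln(834/282) = 4.84 × ln(2.95745) = 4.84 × 1.08433 = 5.2482 W/m².
CH₄: 0.036 × (√3083 − √681) = 0.036 × (55.5248 − 26.0960) = 0.036 × 29.4288 = 1.0594 W/m².
CFC-11: Δ = 170 − 2 = 168 ppt = 0.168 ppb; ΔF = 0.26 × 0.168 = 0.0437 W/m².
Total ΔF = 5.2482 + 1.0594 + 0.0437 = 6.3513 W/m².

ΔF = 6.35 W/m²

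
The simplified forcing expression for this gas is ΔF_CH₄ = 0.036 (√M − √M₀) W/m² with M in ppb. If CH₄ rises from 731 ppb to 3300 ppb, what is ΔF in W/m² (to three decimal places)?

ΔF = 1.095 W/m²

CH₄: 0.036 × (√3300 − √731) = 0.036 × (57.4456 − 27.0370) = 0.036 × 30.4086 = 1.0947 W/m².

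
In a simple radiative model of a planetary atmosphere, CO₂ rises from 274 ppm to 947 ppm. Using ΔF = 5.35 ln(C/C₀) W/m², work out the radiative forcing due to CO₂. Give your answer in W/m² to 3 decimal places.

ΔF = 6.635 W/m²

CO₂ absorption bands are partially saturated, so forcing scales with the logarithm of the concentration ratio.
CO₂: 5.35 × ln(947/274) = 5.35 × ln(3.45620) = 5.35 × 1.24017 = 6.6349 W/m².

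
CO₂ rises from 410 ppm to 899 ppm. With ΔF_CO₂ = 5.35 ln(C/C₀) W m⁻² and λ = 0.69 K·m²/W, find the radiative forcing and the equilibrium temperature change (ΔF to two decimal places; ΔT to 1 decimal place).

CO₂: 5.35 × ln(899/410) = 5.35 × ln(2.19268) = 5.35 × 0.78512 = 4.2004 W/m².
ΔT = λ ΔF = 0.69 × 4.20 = 2.8980 K.

ΔF = 4.20 W/m²; ΔT = 2.9 K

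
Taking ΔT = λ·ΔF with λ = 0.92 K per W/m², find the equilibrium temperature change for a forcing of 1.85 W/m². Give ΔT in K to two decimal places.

ΔT = λ ΔF = 0.92 × 1.85 = 1.7020 K.

ΔT = 1.70 K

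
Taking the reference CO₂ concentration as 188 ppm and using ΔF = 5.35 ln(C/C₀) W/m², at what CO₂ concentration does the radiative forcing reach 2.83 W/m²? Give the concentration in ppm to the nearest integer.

Set 5.35 ln(C/188) = 2.83, so ln(C/188) = 2.83/5.35 = 0.52897.
Then C/188 = e^0.52897 = 1.69718, giving C = 188 × 1.69718 = 319.07 ppm.

C ≈ 319 ppm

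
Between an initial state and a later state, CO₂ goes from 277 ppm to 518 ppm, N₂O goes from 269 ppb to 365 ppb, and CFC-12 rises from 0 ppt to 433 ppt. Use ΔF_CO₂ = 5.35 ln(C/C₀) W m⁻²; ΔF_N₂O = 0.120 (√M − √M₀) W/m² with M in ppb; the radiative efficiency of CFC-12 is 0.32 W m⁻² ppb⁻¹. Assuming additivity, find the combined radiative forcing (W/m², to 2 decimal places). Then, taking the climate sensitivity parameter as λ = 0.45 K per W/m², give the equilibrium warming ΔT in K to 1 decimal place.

CO₂: 5.35 × ln(518/277) = 5.35 × ln(1.87004) = 5.35 × 0.62596 = 3.3489 W/m².
N₂O: 0.120 × (√365 − √269) = 0.120 × (19.1050 − 16.4012) = 0.120 × 2.7038 = 0.3245 W/m².
CFC-12: Δ = 433 − 0 = 433 ppt = 0.433 ppb; ΔF = 0.32 × 0.433 = 0.1386 W/m².
Total ΔF = 3.3489 + 0.3245 + 0.1386 = 3.8120 W/m².
ΔT = λ ΔF = 0.45 × 3.81 = 1.7145 K.

ΔF = 3.81 W/m²; ΔT = 1.7 K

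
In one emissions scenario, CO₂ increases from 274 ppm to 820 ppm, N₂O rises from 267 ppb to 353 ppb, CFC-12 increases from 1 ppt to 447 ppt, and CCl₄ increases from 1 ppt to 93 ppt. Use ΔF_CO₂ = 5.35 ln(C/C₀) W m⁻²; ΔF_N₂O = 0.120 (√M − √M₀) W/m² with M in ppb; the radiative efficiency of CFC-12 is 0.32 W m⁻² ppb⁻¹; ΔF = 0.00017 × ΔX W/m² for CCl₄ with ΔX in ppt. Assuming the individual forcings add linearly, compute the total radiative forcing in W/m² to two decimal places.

CO₂: 5.35 × ln(820/274) = 5.35 × ln(2.99270) = 5.35 × 1.09618 = 5.8646 W/m².
N₂O: 0.120 × (√353 − √267) = 0.120 × (18.7883 − 16.3401) = 0.120 × 2.4482 = 0.2938 W/m².
CFC-12: Δ = 447 − 1 = 446 ppt = 0.446 ppb; ΔF = 0.32 × 0.446 = 0.1427 W/m².
CCl₄: ΔF = 0.00017 × (93 − 1) = 0.00017 × 92 = 0.0156 W/m².
Total ΔF = 5.8646 + 0.2938 + 0.1427 + 0.0156 = 6.3167 W/m².

ΔF = 6.32 W/m²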